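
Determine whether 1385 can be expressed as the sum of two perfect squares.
4² + 37² (a=4, b=37)

Factorization: 1385 = 5 × 277
By Fermat: n is sum of two squares iff every prime p ≡ 3 (mod 4) appears to even power.
All primes ≡ 3 (mod 4) appear to even power.
Search a = 0, 1, 2, … for 1385 - a² a perfect square: first hit at a = 4: 1385 - 16 = 1369 = 37².
1385 = 4² + 37² = 16 + 1369 ✓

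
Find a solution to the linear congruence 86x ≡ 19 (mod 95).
x ≡ 19 (mod 95)

gcd(86, 95) = 1, which divides 19, so solutions exist.
Find 86^(-1) mod 95 by the extended Euclidean algorithm:
95 = 1 × 86 + 9  ⟹  9 = (1)·95 + (-1)·86
86 = 9 × 9 + 5  ⟹  5 = (-9)·95 + (10)·86
9 = 1 × 5 + 4  ⟹  4 = (10)·95 + (-11)·86
5 = 1 × 4 + 1  ⟹  1 = (-19)·95 + (21)·86
So (21)·86 ≡ 1 (mod 95), i.e. 86^(-1) ≡ 21 (mod 95).
x ≡ 21 × 19 = 399 ≡ 19 (mod 95).
Check: 86 × 19 = 1634 ≡ 19 (mod 95).
Unique solution: x ≡ 19 (mod 95)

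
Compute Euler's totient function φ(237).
156

237 = 3 × 79
φ(n) = n × ∏(1 - 1/p) for each prime p dividing n
φ(237) = 237 × (1 - 1/3) × (1 - 1/79) = 156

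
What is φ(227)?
226

227 = 227
φ(n) = n × ∏(1 - 1/p) for each prime p dividing n
φ(227) = 227 × (1 - 1/227) = 226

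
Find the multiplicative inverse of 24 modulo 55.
39

gcd(24, 55) = 1, so the inverse exists.
Extended Euclidean algorithm on (55, 24):
55 = 2 × 24 + 7  ⟹  7 = (1)·55 + (-2)·24
24 = 3 × 7 + 3  ⟹  3 = (-3)·55 + (7)·24
7 = 2 × 3 + 1  ⟹  1 = (7)·55 + (-16)·24
So (-16)·24 ≡ 1 (mod 55), i.e. 24^(-1) ≡ -16 ≡ 39 (mod 55).
Check: 24 × 39 = 936 ≡ 1 (mod 55)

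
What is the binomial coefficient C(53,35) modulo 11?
1

Using Lucas' theorem:
Write n=53 and k=35 in base 11:
n in base 11: [4, 9]
k in base 11: [3, 2]
C(53,35) mod 11 = ∏ C(n_i, k_i) mod 11
Digit binomials (mod 11): C(4,3) = 4; C(9,2) = 36 ≡ 3
Product: 4 × 3 = 12 ≡ 1 (mod 11)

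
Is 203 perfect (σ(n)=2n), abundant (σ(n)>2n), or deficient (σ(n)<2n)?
deficient

Proper divisors of 203: sum = 1 + 7 + 29 = 37
Since 37 < 203, 203 is deficient.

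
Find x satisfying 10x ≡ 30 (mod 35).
x ≡ 3 (mod 7)

gcd(10, 35) = 5, which divides 30, so solutions exist.
Divide through by 5: 2x ≡ 6 (mod 7).
Find 2^(-1) mod 7 by the extended Euclidean algorithm:
7 = 3 × 2 + 1  ⟹  1 = (1)·7 + (-3)·2
So (-3)·2 ≡ 1 (mod 7), i.e. 2^(-1) ≡ -3 ≡ 4 (mod 7).
x ≡ 4 × 6 = 24 ≡ 3 (mod 7).
Check: 10 × 3 = 30 ≡ 30 (mod 35).
x ≡ 3 (mod 7), giving 5 solutions mod 35.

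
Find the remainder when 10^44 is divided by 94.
8

Repeated squaring. Binary of 44 = 101100.
10^1 ≡ 10 (mod 94); 10^2 ≡ 6 (mod 94); 10^4 ≡ 36 (mod 94); 10^8 ≡ 74 (mod 94); 10^16 ≡ 24 (mod 94); 10^32 ≡ 12 (mod 94)
10^44 = 10^4 × 10^8 × 10^32 ≡ 8 (mod 94)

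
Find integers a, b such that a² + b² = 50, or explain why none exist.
1² + 7² (a=1, b=7)

Factorization: 50 = 2 × 5^2
By Fermat: n is sum of two squares iff every prime p ≡ 3 (mod 4) appears to even power.
All primes ≡ 3 (mod 4) appear to even power.
Search a = 0, 1, 2, … for 50 - a² a perfect square: first hit at a = 1: 50 - 1 = 49 = 7².
50 = 1² + 7² = 1 + 49 ✓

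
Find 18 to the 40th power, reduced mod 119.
18

Repeated squaring. Binary of 40 = 101000.
18^1 ≡ 18 (mod 119); 18^2 ≡ 86 (mod 119); 18^4 ≡ 18 (mod 119); 18^8 ≡ 86 (mod 119); 18^16 ≡ 18 (mod 119); 18^32 ≡ 86 (mod 119)
18^40 = 18^8 × 18^32 ≡ 18 (mod 119)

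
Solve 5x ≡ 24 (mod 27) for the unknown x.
x ≡ 21 (mod 27)

gcd(5, 27) = 1, which divides 24, so solutions exist.
Find 5^(-1) mod 27 by the extended Euclidean algorithm:
27 = 5 × 5 + 2  ⟹  2 = (1)·27 + (-5)·5
5 = 2 × 2 + 1  ⟹  1 = (-2)·27 + (11)·5
So (11)·5 ≡ 1 (mod 27), i.e. 5^(-1) ≡ 11 (mod 27).
x ≡ 11 × 24 = 264 ≡ 21 (mod 27).
Check: 5 × 21 = 105 ≡ 24 (mod 27).
Unique solution: x ≡ 21 (mod 27)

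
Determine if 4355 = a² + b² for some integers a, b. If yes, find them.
Not possible

Factorization: 4355 = 5 × 13 × 67
By Fermat: n is sum of two squares iff every prime p ≡ 3 (mod 4) appears to even power.
Prime(s) ≡ 3 (mod 4) with odd exponent: [(67, 1)]
Therefore 4355 cannot be expressed as a² + b².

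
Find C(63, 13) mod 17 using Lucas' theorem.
0

Using Lucas' theorem:
Write n=63 and k=13 in base 17:
n in base 17: [3, 12]
k in base 17: [0, 13]
C(63,13) mod 17 = ∏ C(n_i, k_i) mod 17
Digit binomials (mod 17): C(3,0) = 1; C(12,13) = 0 (k_i > n_i)
Product: 1 × 0 = 0 ≡ 0 (mod 17)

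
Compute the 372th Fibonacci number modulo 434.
206

Matrix identity: Q^n = [[F_(n+1), F_n], [F_n, F_(n-1)]] with Q = [[1,1],[1,0]].
n = 372 = 101110100₂. Square-and-multiply, entries mod 434:
Q^1 = [[1,1],[1,0]]
Q^2 = (Q^1)² = [[2,1],[1,1]]
Q^5 = (Q^2)²·Q = [[8,5],[5,3]]
Q^11 = (Q^5)²·Q = [[144,89],[89,55]]
Q^23 = (Q^11)²·Q = [[364,13],[13,351]]
Q^46 = (Q^23)² = [[295,181],[181,114]]
Q^93 = (Q^46)²·Q = [[251,2],[2,249]]
Q^186 = (Q^93)² = [[75,132],[132,377]]
Q^372 = (Q^186)² = [[47,206],[206,275]]
F_372 mod 434 = Q^372[0][1] = 206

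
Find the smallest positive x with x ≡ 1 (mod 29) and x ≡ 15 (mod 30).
465

Using Chinese Remainder Theorem:
M = 29 × 30 = 870
M1 = 30, M2 = 29
y1 = 30^(-1) mod 29 = 1
y2 = 29^(-1) mod 30 = 29
x = (1×30×1 + 15×29×29) mod 870 = 465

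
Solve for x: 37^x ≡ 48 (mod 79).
5

Baby-step giant-step with step n = ⌈√79⌉ = 9.
Baby steps 37^j mod 79 (j:value) for j=0..8: 0:1, 1:37, 2:26, 3:14, 4:44, 5:48, 6:38, 7:63, 8:40.
h = 48 is already in the table at j=5, so x = 5.
Check: 37^5 ≡ 48 (mod 79).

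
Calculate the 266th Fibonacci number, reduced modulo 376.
337

Matrix identity: Q^n = [[F_(n+1), F_n], [F_n, F_(n-1)]] with Q = [[1,1],[1,0]].
n = 266 = 100001010₂. Square-and-multiply, entries mod 376:
Q^1 = [[1,1],[1,0]]
Q^2 = (Q^1)² = [[2,1],[1,1]]
Q^4 = (Q^2)² = [[5,3],[3,2]]
Q^8 = (Q^4)² = [[34,21],[21,13]]
Q^16 = (Q^8)² = [[93,235],[235,234]]
Q^33 = (Q^16)²·Q = [[95,330],[330,141]]
Q^66 = (Q^33)² = [[237,48],[48,189]]
Q^133 = (Q^66)²·Q = [[337,193],[193,144]]
Q^266 = (Q^133)² = [[42,337],[337,81]]
F_266 mod 376 = Q^266[0][1] = 337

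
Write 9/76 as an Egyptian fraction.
1/9 + 1/137 + 1/93708

Greedy algorithm:
9/76: ceiling(76/9) = 9, use 1/9
5/684: ceiling(684/5) = 137, use 1/137
1/93708: ceiling(93708/1) = 93708, use 1/93708
Result: 9/76 = 1/9 + 1/137 + 1/93708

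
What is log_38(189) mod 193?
76

Baby-step giant-step with step n = ⌈√193⌉ = 14.
Baby steps 38^j mod 193 (j:value) for j=0..13: 0:1, 1:38, 2:93, 3:60, 4:157, 5:176, 6:126, 7:156, 8:138, 9:33, 10:96, 11:174, 12:50, 13:163.
Giant-step multiplier: 38^(-14) ≡ 38^(192-14) = 38^178 ≡ 118 (mod 193).
Giant steps γ_i = 189·118^i mod 193: γ_0=189, γ_1=107, γ_2=81, γ_3=101, γ_4=145, γ_5=126 (in table at j=6).
x = i·n + j = 5·14 + 6 = 76.
Check: 38^76 ≡ 189 (mod 193).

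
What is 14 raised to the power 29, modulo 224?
0

Repeated squaring. Binary of 29 = 11101.
14^1 ≡ 14 (mod 224); 14^2 ≡ 196 (mod 224); 14^4 ≡ 112 (mod 224); 14^8 ≡ 0 (mod 224); 14^16 ≡ 0 (mod 224)
14^29 = 14^1 × 14^4 × 14^8 × 14^16 ≡ 0 (mod 224)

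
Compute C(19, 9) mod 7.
6

Using Lucas' theorem:
Write n=19 and k=9 in base 7:
n in base 7: [2, 5]
k in base 7: [1, 2]
C(19,9) mod 7 = ∏ C(n_i, k_i) mod 7
Digit binomials (mod 7): C(2,1) = 2; C(5,2) = 10 ≡ 3
Product: 2 × 3 = 6 ≡ 6 (mod 7)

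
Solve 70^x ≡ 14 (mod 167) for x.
96

Baby-step giant-step with step n = ⌈√167⌉ = 13.
Baby steps 70^j mod 167 (j:value) for j=0..12: 0:1, 1:70, 2:57, 3:149, 4:76, 5:143, 6:157, 7:135, 8:98, 9:13, 10:75, 11:73, 12:100.
Giant-step multiplier: 70^(-13) ≡ 70^(166-13) = 70^153 ≡ 155 (mod 167).
Giant steps γ_i = 14·155^i mod 167: γ_0=14, γ_1=166, γ_2=12, γ_3=23, γ_4=58, γ_5=139, γ_6=2, γ_7=143 (in table at j=5).
x = i·n + j = 7·13 + 5 = 96.
Check: 70^96 ≡ 14 (mod 167).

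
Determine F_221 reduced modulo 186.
89

Matrix identity: Q^n = [[F_(n+1), F_n], [F_n, F_(n-1)]] with Q = [[1,1],[1,0]].
n = 221 = 11011101₂. Square-and-multiply, entries mod 186:
Q^1 = [[1,1],[1,0]]
Q^3 = (Q^1)²·Q = [[3,2],[2,1]]
Q^6 = (Q^3)² = [[13,8],[8,5]]
Q^13 = (Q^6)²·Q = [[5,47],[47,144]]
Q^27 = (Q^13)²·Q = [[123,2],[2,121]]
Q^55 = (Q^27)²·Q = [[183,67],[67,116]]
Q^110 = (Q^55)² = [[34,131],[131,89]]
Q^221 = (Q^110)²·Q = [[20,89],[89,117]]
F_221 mod 186 = Q^221[0][1] = 89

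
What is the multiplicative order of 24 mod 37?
36

37 is prime, so ord(24) divides φ(37) = 36.
Divisors of 36: 1, 2, 3, 4, 6, 9, 12, 18, 36.
Repeated squaring: 24^1 ≡ 24, 24^2 ≡ 21, 24^4 ≡ 34, 24^8 ≡ 9, 24^16 ≡ 7, 24^32 ≡ 12 (mod 37).
Test 24^d mod 37 for each divisor d in increasing order:
24^1 ≡ 24
24^2 ≡ 21
24^3 = 24^2·24^1 ≡ 23
24^4 ≡ 34
24^6 = 24^4·24^2 ≡ 11
24^9 = 24^8·24^1 ≡ 31
24^12 = 24^8·24^4 ≡ 10
24^18 = 24^16·24^2 ≡ 36
24^36 = 24^32·24^4 ≡ 1  ← first divisor giving 1
The order is 36.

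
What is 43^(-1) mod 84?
43

gcd(43, 84) = 1, so the inverse exists.
Extended Euclidean algorithm on (84, 43):
84 = 1 × 43 + 41  ⟹  41 = (1)·84 + (-1)·43
43 = 1 × 41 + 2  ⟹  2 = (-1)·84 + (2)·43
41 = 20 × 2 + 1  ⟹  1 = (21)·84 + (-41)·43
So (-41)·43 ≡ 1 (mod 84), i.e. 43^(-1) ≡ -41 ≡ 43 (mod 84).
Check: 43 × 43 = 1849 ≡ 1 (mod 84)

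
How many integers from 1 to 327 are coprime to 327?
216

327 = 3 × 109
φ(n) = n × ∏(1 - 1/p) for each prime p dividing n
φ(327) = 327 × (1 - 1/3) × (1 - 1/109) = 216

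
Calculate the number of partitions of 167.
207890420102

p(n) counts ways to write n as a sum of positive integers (order ignored).
Euler's pentagonal recurrence: p(k) = p(k-1) + p(k-2) - p(k-5) - p(k-7) + p(k-12) + p(k-15) - ... (offsets j(3j∓1)/2, signs ++--, p(0)=1, p(<0)=0).
DP table for k = 0..166: p(0)=1, p(1)=1, p(2)=2, p(3)=3, p(4)=5, p(5)=7, p(6)=11, p(7)=15, p(8)=22, p(9)=30, p(10)=42, p(11)=56, p(12)=77, p(13)=101, p(14)=135, p(15)=176, p(16)=231, p(17)=297, p(18)=385, p(19)=490, p(20)=627, p(21)=792, p(22)=1002, p(23)=1255, p(24)=1575, p(25)=1958, p(26)=2436, p(27)=3010, p(28)=3718, p(29)=4565, p(30)=5604, p(31)=6842, p(32)=8349, p(33)=10143, p(34)=12310, p(35)=14883, p(36)=17977, p(37)=21637, p(38)=26015, p(39)=31185, p(40)=37338, p(41)=44583, p(42)=53174, p(43)=63261, p(44)=75175, p(45)=89134, p(46)=105558, p(47)=124754, p(48)=147273, p(49)=173525, p(50)=204226, p(51)=239943, p(52)=281589, p(53)=329931, p(54)=386155, p(55)=451276, p(56)=526823, p(57)=614154, p(58)=715220, p(59)=831820, p(60)=966467, p(61)=1121505, p(62)=1300156, p(63)=1505499, p(64)=1741630, p(65)=2012558, p(66)=2323520, p(67)=2679689, p(68)=3087735, p(69)=3554345, p(70)=4087968, p(71)=4697205, p(72)=5392783, p(73)=6185689, p(74)=7089500, p(75)=8118264, p(76)=9289091, p(77)=10619863, p(78)=12132164, p(79)=13848650, p(80)=15796476, p(81)=18004327, p(82)=20506255, p(83)=23338469, p(84)=26543660, p(85)=30167357, p(86)=34262962, p(87)=38887673, p(88)=44108109, p(89)=49995925, p(90)=56634173, p(91)=64112359, p(92)=72533807, p(93)=82010177, p(94)=92669720, p(95)=104651419, p(96)=118114304, p(97)=133230930, p(98)=150198136, p(99)=169229875, p(100)=190569292, p(101)=214481126, p(102)=241265379, p(103)=271248950, p(104)=304801365, p(105)=342325709, p(106)=384276336, p(107)=431149389, p(108)=483502844, p(109)=541946240, p(110)=607163746, p(111)=679903203, p(112)=761002156, p(113)=851376628, p(114)=952050665, p(115)=1064144451, p(116)=1188908248, p(117)=1327710076, p(118)=1482074143, p(119)=1653668665, p(120)=1844349560, p(121)=2056148051, p(122)=2291320912, p(123)=2552338241, p(124)=2841940500, p(125)=3163127352, p(126)=3519222692, p(127)=3913864295, p(128)=4351078600, p(129)=4835271870, p(130)=5371315400, p(131)=5964539504, p(132)=6620830889, p(133)=7346629512, p(134)=8149040695, p(135)=9035836076, p(136)=10015581680, p(137)=11097645016, p(138)=12292341831, p(139)=13610949895, p(140)=15065878135, p(141)=16670689208, p(142)=18440293320, p(143)=20390982757, p(144)=22540654445, p(145)=24908858009, p(146)=27517052599, p(147)=30388671978, p(148)=33549419497, p(149)=37027355200, p(150)=40853235313, p(151)=45060624582, p(152)=49686288421, p(153)=54770336324, p(154)=60356673280, p(155)=66493182097, p(156)=73232243759, p(157)=80630964769, p(158)=88751778802, p(159)=97662728555, p(160)=107438159466, p(161)=118159068427, p(162)=129913904637, p(163)=142798995930, p(164)=156919475295, p(165)=172389800255, p(166)=189334822579.
Final step: p(167) = p(166) + p(165) - p(162) - p(160) + p(155) + p(152) - p(145) - p(141) + p(132) + p(127) - p(116) - p(110) + p(97) + p(90) - p(75) - p(67) + p(50) + p(41) - p(22) - p(12)
= 189334822579 + 172389800255 - 129913904637 - 107438159466 + 66493182097 + 49686288421 - 24908858009 - 16670689208 + 6620830889 + 3913864295 - 1188908248 - 607163746 + 133230930 + 56634173 - 8118264 - 2679689 + 204226 + 44583 - 1002 - 77
= 207890420102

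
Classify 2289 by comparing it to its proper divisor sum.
deficient

Proper divisors of 2289: sum = 1 + 3 + 7 + 21 + 109 + 327 + 763 = 1231
Since 1231 < 2289, 2289 is deficient.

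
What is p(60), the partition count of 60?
966467

p(n) counts ways to write n as a sum of positive integers (order ignored).
Euler's pentagonal recurrence: p(k) = p(k-1) + p(k-2) - p(k-5) - p(k-7) + p(k-12) + p(k-15) - ... (offsets j(3j∓1)/2, signs ++--, p(0)=1, p(<0)=0).
DP table for k = 0..59: p(0)=1, p(1)=1, p(2)=2, p(3)=3, p(4)=5, p(5)=7, p(6)=11, p(7)=15, p(8)=22, p(9)=30, p(10)=42, p(11)=56, p(12)=77, p(13)=101, p(14)=135, p(15)=176, p(16)=231, p(17)=297, p(18)=385, p(19)=490, p(20)=627, p(21)=792, p(22)=1002, p(23)=1255, p(24)=1575, p(25)=1958, p(26)=2436, p(27)=3010, p(28)=3718, p(29)=4565, p(30)=5604, p(31)=6842, p(32)=8349, p(33)=10143, p(34)=12310, p(35)=14883, p(36)=17977, p(37)=21637, p(38)=26015, p(39)=31185, p(40)=37338, p(41)=44583, p(42)=53174, p(43)=63261, p(44)=75175, p(45)=89134, p(46)=105558, p(47)=124754, p(48)=147273, p(49)=173525, p(50)=204226, p(51)=239943, p(52)=281589, p(53)=329931, p(54)=386155, p(55)=451276, p(56)=526823, p(57)=614154, p(58)=715220, p(59)=831820.
Final step: p(60) = p(59) + p(58) - p(55) - p(53) + p(48) + p(45) - p(38) - p(34) + p(25) + p(20) - p(9) - p(3)
= 831820 + 715220 - 451276 - 329931 + 147273 + 89134 - 26015 - 12310 + 1958 + 627 - 30 - 3
= 966467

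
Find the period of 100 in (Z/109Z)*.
54

109 is prime, so ord(100) divides φ(109) = 108.
Divisors of 108: 1, 2, 3, 4, 6, 9, 12, 18, 27, 36, 54, 108.
Repeated squaring: 100^1 ≡ 100, 100^2 ≡ 81, 100^4 ≡ 21, 100^8 ≡ 5, 100^16 ≡ 25, 100^32 ≡ 80, 100^64 ≡ 78 (mod 109).
Test 100^d mod 109 for each divisor d in increasing order:
100^1 ≡ 100
100^2 ≡ 81
100^3 = 100^2·100^1 ≡ 34
100^4 ≡ 21
100^6 = 100^4·100^2 ≡ 66
100^9 = 100^8·100^1 ≡ 64
100^12 = 100^8·100^4 ≡ 105
100^18 = 100^16·100^2 ≡ 63
100^27 = 100^16·100^8·100^2·100^1 ≡ 108
100^36 = 100^32·100^4 ≡ 45
100^54 = 100^32·100^16·100^4·100^2 ≡ 1  ← first divisor giving 1
The order is 54.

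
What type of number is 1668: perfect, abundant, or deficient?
abundant

Proper divisors of 1668: sum = 1 + 2 + 3 + 4 + 6 + 12 + 139 + 278 + 417 + 556 + 834 = 2252
Since 2252 > 1668, 1668 is abundant.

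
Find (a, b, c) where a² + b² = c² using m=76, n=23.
(5247, 3496, 6305)

Euclid's formula: a = m² - n², b = 2mn, c = m² + n²
m = 76, n = 23
a = 76² - 23² = 5776 - 529 = 5247
b = 2 × 76 × 23 = 3496
c = 76² + 23² = 5776 + 529 = 6305
Verification: 5247² + 3496² = 27531009 + 12222016 = 39753025 = 6305² ✓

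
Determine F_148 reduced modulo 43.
2

Matrix identity: Q^n = [[F_(n+1), F_n], [F_n, F_(n-1)]] with Q = [[1,1],[1,0]].
n = 148 = 10010100₂. Square-and-multiply, entries mod 43:
Q^1 = [[1,1],[1,0]]
Q^2 = (Q^1)² = [[2,1],[1,1]]
Q^4 = (Q^2)² = [[5,3],[3,2]]
Q^9 = (Q^4)²·Q = [[12,34],[34,21]]
Q^18 = (Q^9)² = [[10,4],[4,6]]
Q^37 = (Q^18)²·Q = [[8,30],[30,21]]
Q^74 = (Q^37)² = [[18,10],[10,8]]
Q^148 = (Q^74)² = [[37,2],[2,35]]
F_148 mod 43 = Q^148[0][1] = 2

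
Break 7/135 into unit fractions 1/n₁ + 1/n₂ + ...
1/20 + 1/540

Greedy algorithm:
7/135: ceiling(135/7) = 20, use 1/20
1/540: ceiling(540/1) = 540, use 1/540
Result: 7/135 = 1/20 + 1/540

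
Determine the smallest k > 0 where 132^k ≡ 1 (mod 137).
136

137 is prime, so ord(132) divides φ(137) = 136.
Divisors of 136: 1, 2, 4, 8, 17, 34, 68, 136.
Repeated squaring: 132^1 ≡ 132, 132^2 ≡ 25, 132^4 ≡ 77, 132^8 ≡ 38, 132^16 ≡ 74, 132^32 ≡ 133, 132^64 ≡ 16, 132^128 ≡ 119 (mod 137).
Test 132^d mod 137 for each divisor d in increasing order:
132^1 ≡ 132
132^2 ≡ 25
132^4 ≡ 77
132^8 ≡ 38
132^17 = 132^16·132^1 ≡ 41
132^34 = 132^32·132^2 ≡ 37
132^68 = 132^64·132^4 ≡ 136
132^136 = 132^128·132^8 ≡ 1  ← first divisor giving 1
The order is 136.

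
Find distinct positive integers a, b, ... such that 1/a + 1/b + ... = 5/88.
1/18 + 1/792

Greedy algorithm:
5/88: ceiling(88/5) = 18, use 1/18
1/792: ceiling(792/1) = 792, use 1/792
Result: 5/88 = 1/18 + 1/792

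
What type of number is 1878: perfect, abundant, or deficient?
abundant

Proper divisors of 1878: sum = 1 + 2 + 3 + 6 + 313 + 626 + 939 = 1890
Since 1890 > 1878, 1878 is abundant.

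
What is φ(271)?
270

271 = 271
φ(n) = n × ∏(1 - 1/p) for each prime p dividing n
φ(271) = 271 × (1 - 1/271) = 270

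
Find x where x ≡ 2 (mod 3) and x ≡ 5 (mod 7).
5

Using Chinese Remainder Theorem:
M = 3 × 7 = 21
M1 = 7, M2 = 3
y1 = 7^(-1) mod 3 = 1
y2 = 3^(-1) mod 7 = 5
x = (2×7×1 + 5×3×5) mod 21 = 5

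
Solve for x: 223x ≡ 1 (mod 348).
103

gcd(223, 348) = 1, so the inverse exists.
Extended Euclidean algorithm on (348, 223):
348 = 1 × 223 + 125  ⟹  125 = (1)·348 + (-1)·223
223 = 1 × 125 + 98  ⟹  98 = (-1)·348 + (2)·223
125 = 1 × 98 + 27  ⟹  27 = (2)·348 + (-3)·223
98 = 3 × 27 + 17  ⟹  17 = (-7)·348 + (11)·223
27 = 1 × 17 + 10  ⟹  10 = (9)·348 + (-14)·223
17 = 1 × 10 + 7  ⟹  7 = (-16)·348 + (25)·223
10 = 1 × 7 + 3  ⟹  3 = (25)·348 + (-39)·223
7 = 2 × 3 + 1  ⟹  1 = (-66)·348 + (103)·223
So (103)·223 ≡ 1 (mod 348), i.e. 223^(-1) ≡ 103 (mod 348).
Check: 223 × 103 = 22969 ≡ 1 (mod 348)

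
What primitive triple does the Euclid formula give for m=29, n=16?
(585, 928, 1097)

Euclid's formula: a = m² - n², b = 2mn, c = m² + n²
m = 29, n = 16
a = 29² - 16² = 841 - 256 = 585
b = 2 × 29 × 16 = 928
c = 29² + 16² = 841 + 256 = 1097
Verification: 585² + 928² = 342225 + 861184 = 1203409 = 1097² ✓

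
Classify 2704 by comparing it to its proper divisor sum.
abundant

Proper divisors of 2704: sum = 1 + 2 + 4 + 8 + 13 + 16 + 26 + 52 + 104 + 169 + 208 + 338 + 676 + 1352 = 2969
Since 2969 > 2704, 2704 is abundant.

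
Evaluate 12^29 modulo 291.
264

Repeated squaring. Binary of 29 = 11101.
12^1 ≡ 12 (mod 291); 12^2 ≡ 144 (mod 291); 12^4 ≡ 75 (mod 291); 12^8 ≡ 96 (mod 291); 12^16 ≡ 195 (mod 291)
12^29 = 12^1 × 12^4 × 12^8 × 12^16 ≡ 264 (mod 291)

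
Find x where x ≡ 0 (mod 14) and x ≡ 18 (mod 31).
266

Using Chinese Remainder Theorem:
M = 14 × 31 = 434
M1 = 31, M2 = 14
y1 = 31^(-1) mod 14 = 5
y2 = 14^(-1) mod 31 = 20
x = (0×31×5 + 18×14×20) mod 434 = 266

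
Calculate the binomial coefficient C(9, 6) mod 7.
0

Using Lucas' theorem:
Write n=9 and k=6 in base 7:
n in base 7: [1, 2]
k in base 7: [0, 6]
C(9,6) mod 7 = ∏ C(n_i, k_i) mod 7
Digit binomials (mod 7): C(1,0) = 1; C(2,6) = 0 (k_i > n_i)
Product: 1 × 0 = 0 ≡ 0 (mod 7)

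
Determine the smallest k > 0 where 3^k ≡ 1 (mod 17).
16

17 is prime, so ord(3) divides φ(17) = 16.
Divisors of 16: 1, 2, 4, 8, 16.
Repeated squaring: 3^1 ≡ 3, 3^2 ≡ 9, 3^4 ≡ 13, 3^8 ≡ 16, 3^16 ≡ 1 (mod 17).
Test 3^d mod 17 for each divisor d in increasing order:
3^1 ≡ 3
3^2 ≡ 9
3^4 ≡ 13
3^8 ≡ 16
3^16 ≡ 1  ← first divisor giving 1
The order is 16.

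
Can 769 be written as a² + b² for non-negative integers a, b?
12² + 25² (a=12, b=25)

Factorization: 769 = 769
By Fermat: n is sum of two squares iff every prime p ≡ 3 (mod 4) appears to even power.
All primes ≡ 3 (mod 4) appear to even power.
Search a = 0, 1, 2, … for 769 - a² a perfect square: first hit at a = 12: 769 - 144 = 625 = 25².
769 = 12² + 25² = 144 + 625 ✓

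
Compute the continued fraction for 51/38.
[1; 2, 1, 12]

Euclidean algorithm steps:
51 = 1 × 38 + 13
38 = 2 × 13 + 12
13 = 1 × 12 + 1
12 = 12 × 1 + 0
Continued fraction: [1; 2, 1, 12]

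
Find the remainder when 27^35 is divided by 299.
131

Repeated squaring. Binary of 35 = 100011.
27^1 ≡ 27 (mod 299); 27^2 ≡ 131 (mod 299); 27^4 ≡ 118 (mod 299); 27^8 ≡ 170 (mod 299); 27^16 ≡ 196 (mod 299); 27^32 ≡ 144 (mod 299)
27^35 = 27^1 × 27^2 × 27^32 ≡ 131 (mod 299)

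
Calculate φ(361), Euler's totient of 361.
342

361 = 19^2
φ(n) = n × ∏(1 - 1/p) for each prime p dividing n
φ(361) = 361 × (1 - 1/19) = 342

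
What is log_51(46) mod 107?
97

Baby-step giant-step with step n = ⌈√107⌉ = 11.
Baby steps 51^j mod 107 (j:value) for j=0..10: 0:1, 1:51, 2:33, 3:78, 4:19, 5:6, 6:92, 7:91, 8:40, 9:7, 10:36.
Giant-step multiplier: 51^(-11) ≡ 51^(106-11) = 51^95 ≡ 63 (mod 107).
Giant steps γ_i = 46·63^i mod 107: γ_0=46, γ_1=9, γ_2=32, γ_3=90, γ_4=106, γ_5=44, γ_6=97, γ_7=12, γ_8=7 (in table at j=9).
x = i·n + j = 8·11 + 9 = 97.
Check: 51^97 ≡ 46 (mod 107).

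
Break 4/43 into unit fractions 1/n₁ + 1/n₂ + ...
1/11 + 1/473

Greedy algorithm:
4/43: ceiling(43/4) = 11, use 1/11
1/473: ceiling(473/1) = 473, use 1/473
Result: 4/43 = 1/11 + 1/473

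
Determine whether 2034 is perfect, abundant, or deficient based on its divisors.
abundant

Proper divisors of 2034: sum = 1 + 2 + 3 + 6 + 9 + 18 + 113 + 226 + 339 + 678 + 1017 = 2412
Since 2412 > 2034, 2034 is abundant.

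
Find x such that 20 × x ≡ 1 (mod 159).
8

gcd(20, 159) = 1, so the inverse exists.
Extended Euclidean algorithm on (159, 20):
159 = 7 × 20 + 19  ⟹  19 = (1)·159 + (-7)·20
20 = 1 × 19 + 1  ⟹  1 = (-1)·159 + (8)·20
So (8)·20 ≡ 1 (mod 159), i.e. 20^(-1) ≡ 8 (mod 159).
Check: 20 × 8 = 160 ≡ 1 (mod 159)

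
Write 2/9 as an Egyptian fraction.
1/5 + 1/45

Greedy algorithm:
2/9: ceiling(9/2) = 5, use 1/5
1/45: ceiling(45/1) = 45, use 1/45
Result: 2/9 = 1/5 + 1/45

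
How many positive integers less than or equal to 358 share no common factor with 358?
178

358 = 2 × 179
φ(n) = n × ∏(1 - 1/p) for each prime p dividing n
φ(358) = 358 × (1 - 1/2) × (1 - 1/179) = 178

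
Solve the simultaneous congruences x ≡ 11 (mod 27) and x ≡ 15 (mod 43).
875

Using Chinese Remainder Theorem:
M = 27 × 43 = 1161
M1 = 43, M2 = 27
y1 = 43^(-1) mod 27 = 22
y2 = 27^(-1) mod 43 = 8
x = (11×43×22 + 15×27×8) mod 1161 = 875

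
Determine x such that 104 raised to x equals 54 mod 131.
97

Baby-step giant-step with step n = ⌈√131⌉ = 12.
Baby steps 104^j mod 131 (j:value) for j=0..11: 0:1, 1:104, 2:74, 3:98, 4:105, 5:47, 6:41, 7:72, 8:21, 9:88, 10:113, 11:93.
Giant-step multiplier: 104^(-12) ≡ 104^(130-12) = 104^118 ≡ 125 (mod 131).
Giant steps γ_i = 54·125^i mod 131: γ_0=54, γ_1=69, γ_2=110, γ_3=126, γ_4=30, γ_5=82, γ_6=32, γ_7=70, γ_8=104 (in table at j=1).
x = i·n + j = 8·12 + 1 = 97.
Check: 104^97 ≡ 54 (mod 131).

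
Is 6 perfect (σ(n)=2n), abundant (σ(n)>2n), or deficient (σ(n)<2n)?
perfect

Proper divisors of 6: sum = 1 + 2 + 3 = 6
Since 6 = 6, 6 is perfect.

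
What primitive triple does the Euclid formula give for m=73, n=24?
(4753, 3504, 5905)

Euclid's formula: a = m² - n², b = 2mn, c = m² + n²
m = 73, n = 24
a = 73² - 24² = 5329 - 576 = 4753
b = 2 × 73 × 24 = 3504
c = 73² + 24² = 5329 + 576 = 5905
Verification: 4753² + 3504² = 22591009 + 12278016 = 34869025 = 5905² ✓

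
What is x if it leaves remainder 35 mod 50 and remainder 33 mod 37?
1735

Using Chinese Remainder Theorem:
M = 50 × 37 = 1850
M1 = 37, M2 = 50
y1 = 37^(-1) mod 50 = 23
y2 = 50^(-1) mod 37 = 20
x = (35×37×23 + 33×50×20) mod 1850 = 1735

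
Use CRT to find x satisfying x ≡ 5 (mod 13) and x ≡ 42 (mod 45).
447

Using Chinese Remainder Theorem:
M = 13 × 45 = 585
M1 = 45, M2 = 13
y1 = 45^(-1) mod 13 = 11
y2 = 13^(-1) mod 45 = 7
x = (5×45×11 + 42×13×7) mod 585 = 447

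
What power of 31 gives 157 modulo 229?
217

Baby-step giant-step with step n = ⌈√229⌉ = 16.
Baby steps 31^j mod 229 (j:value) for j=0..15: 0:1, 1:31, 2:45, 3:21, 4:193, 5:29, 6:212, 7:160, 8:151, 9:101, 10:154, 11:194, 12:60, 13:28, 14:181, 15:115.
Giant-step multiplier: 31^(-16) ≡ 31^(228-16) = 31^212 ≡ 37 (mod 229).
Giant steps γ_i = 157·37^i mod 229: γ_0=157, γ_1=84, γ_2=131, γ_3=38, γ_4=32, γ_5=39, γ_6=69, γ_7=34, γ_8=113, γ_9=59, γ_10=122, γ_11=163, γ_12=77, γ_13=101 (in table at j=9).
x = i·n + j = 13·16 + 9 = 217.
Check: 31^217 ≡ 157 (mod 229).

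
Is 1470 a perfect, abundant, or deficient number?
abundant

Proper divisors of 1470: sum = 1 + 2 + 3 + 5 + 6 + 7 + 10 + 14 + ... + 245 + 294 + 490 + 735 (23 divisors) = 2634
Since 2634 > 1470, 1470 is abundant.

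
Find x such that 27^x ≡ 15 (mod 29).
13

Baby-step giant-step with step n = ⌈√29⌉ = 6.
Baby steps 27^j mod 29 (j:value) for j=0..5: 0:1, 1:27, 2:4, 3:21, 4:16, 5:26.
Giant-step multiplier: 27^(-6) ≡ 27^(28-6) = 27^22 ≡ 5 (mod 29).
Giant steps γ_i = 15·5^i mod 29: γ_0=15, γ_1=17, γ_2=27 (in table at j=1).
x = i·n + j = 2·6 + 1 = 13.
Check: 27^13 ≡ 15 (mod 29).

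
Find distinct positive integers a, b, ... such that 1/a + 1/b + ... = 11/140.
1/13 + 1/607 + 1/1104740

Greedy algorithm:
11/140: ceiling(140/11) = 13, use 1/13
3/1820: ceiling(1820/3) = 607, use 1/607
1/1104740: ceiling(1104740/1) = 1104740, use 1/1104740
Result: 11/140 = 1/13 + 1/607 + 1/1104740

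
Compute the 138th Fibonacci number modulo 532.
524

Matrix identity: Q^n = [[F_(n+1), F_n], [F_n, F_(n-1)]] with Q = [[1,1],[1,0]].
n = 138 = 10001010₂. Square-and-multiply, entries mod 532:
Q^1 = [[1,1],[1,0]]
Q^2 = (Q^1)² = [[2,1],[1,1]]
Q^4 = (Q^2)² = [[5,3],[3,2]]
Q^8 = (Q^4)² = [[34,21],[21,13]]
Q^17 = (Q^8)²·Q = [[456,1],[1,455]]
Q^34 = (Q^17)² = [[457,379],[379,78]]
Q^69 = (Q^34)²·Q = [[379,306],[306,73]]
Q^138 = (Q^69)² = [[5,524],[524,13]]
F_138 mod 532 = Q^138[0][1] = 524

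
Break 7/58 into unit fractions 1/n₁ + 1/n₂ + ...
1/9 + 1/105 + 1/18270

Greedy algorithm:
7/58: ceiling(58/7) = 9, use 1/9
5/522: ceiling(522/5) = 105, use 1/105
1/18270: ceiling(18270/1) = 18270, use 1/18270
Result: 7/58 = 1/9 + 1/105 + 1/18270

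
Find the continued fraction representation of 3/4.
[0; 1, 3]

Euclidean algorithm steps:
3 = 0 × 4 + 3
4 = 1 × 3 + 1
3 = 3 × 1 + 0
Continued fraction: [0; 1, 3]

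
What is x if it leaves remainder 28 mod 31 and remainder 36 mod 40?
276

Using Chinese Remainder Theorem:
M = 31 × 40 = 1240
M1 = 40, M2 = 31
y1 = 40^(-1) mod 31 = 7
y2 = 31^(-1) mod 40 = 31
x = (28×40×7 + 36×31×31) mod 1240 = 276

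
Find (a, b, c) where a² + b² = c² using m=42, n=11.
(1643, 924, 1885)

Euclid's formula: a = m² - n², b = 2mn, c = m² + n²
m = 42, n = 11
a = 42² - 11² = 1764 - 121 = 1643
b = 2 × 42 × 11 = 924
c = 42² + 11² = 1764 + 121 = 1885
Verification: 1643² + 924² = 2699449 + 853776 = 3553225 = 1885² ✓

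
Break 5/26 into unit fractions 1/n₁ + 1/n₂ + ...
1/6 + 1/39

Greedy algorithm:
5/26: ceiling(26/5) = 6, use 1/6
1/39: ceiling(39/1) = 39, use 1/39
Result: 5/26 = 1/6 + 1/39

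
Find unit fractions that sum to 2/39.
1/20 + 1/780

Greedy algorithm:
2/39: ceiling(39/2) = 20, use 1/20
1/780: ceiling(780/1) = 780, use 1/780
Result: 2/39 = 1/20 + 1/780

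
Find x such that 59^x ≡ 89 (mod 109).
104

Baby-step giant-step with step n = ⌈√109⌉ = 11.
Baby steps 59^j mod 109 (j:value) for j=0..10: 0:1, 1:59, 2:102, 3:23, 4:49, 5:57, 6:93, 7:37, 8:3, 9:68, 10:88.
Giant-step multiplier: 59^(-11) ≡ 59^(108-11) = 59^97 ≡ 79 (mod 109).
Giant steps γ_i = 89·79^i mod 109: γ_0=89, γ_1=55, γ_2=94, γ_3=14, γ_4=16, γ_5=65, γ_6=12, γ_7=76, γ_8=9, γ_9=57 (in table at j=5).
x = i·n + j = 9·11 + 5 = 104.
Check: 59^104 ≡ 89 (mod 109).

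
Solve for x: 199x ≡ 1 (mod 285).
169

gcd(199, 285) = 1, so the inverse exists.
Extended Euclidean algorithm on (285, 199):
285 = 1 × 199 + 86  ⟹  86 = (1)·285 + (-1)·199
199 = 2 × 86 + 27  ⟹  27 = (-2)·285 + (3)·199
86 = 3 × 27 + 5  ⟹  5 = (7)·285 + (-10)·199
27 = 5 × 5 + 2  ⟹  2 = (-37)·285 + (53)·199
5 = 2 × 2 + 1  ⟹  1 = (81)·285 + (-116)·199
So (-116)·199 ≡ 1 (mod 285), i.e. 199^(-1) ≡ -116 ≡ 169 (mod 285).
Check: 199 × 169 = 33631 ≡ 1 (mod 285)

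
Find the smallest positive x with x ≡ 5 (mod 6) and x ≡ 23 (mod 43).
23

Using Chinese Remainder Theorem:
M = 6 × 43 = 258
M1 = 43, M2 = 6
y1 = 43^(-1) mod 6 = 1
y2 = 6^(-1) mod 43 = 36
x = (5×43×1 + 23×6×36) mod 258 = 23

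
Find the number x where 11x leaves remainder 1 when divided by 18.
5

gcd(11, 18) = 1, so the inverse exists.
Extended Euclidean algorithm on (18, 11):
18 = 1 × 11 + 7  ⟹  7 = (1)·18 + (-1)·11
11 = 1 × 7 + 4  ⟹  4 = (-1)·18 + (2)·11
7 = 1 × 4 + 3  ⟹  3 = (2)·18 + (-3)·11
4 = 1 × 3 + 1  ⟹  1 = (-3)·18 + (5)·11
So (5)·11 ≡ 1 (mod 18), i.e. 11^(-1) ≡ 5 (mod 18).
Check: 11 × 5 = 55 ≡ 1 (mod 18)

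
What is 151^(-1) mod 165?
106

gcd(151, 165) = 1, so the inverse exists.
Extended Euclidean algorithm on (165, 151):
165 = 1 × 151 + 14  ⟹  14 = (1)·165 + (-1)·151
151 = 10 × 14 + 11  ⟹  11 = (-10)·165 + (11)·151
14 = 1 × 11 + 3  ⟹  3 = (11)·165 + (-12)·151
11 = 3 × 3 + 2  ⟹  2 = (-43)·165 + (47)·151
3 = 1 × 2 + 1  ⟹  1 = (54)·165 + (-59)·151
So (-59)·151 ≡ 1 (mod 165), i.e. 151^(-1) ≡ -59 ≡ 106 (mod 165).
Check: 151 × 106 = 16006 ≡ 1 (mod 165)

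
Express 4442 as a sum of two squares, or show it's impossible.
31² + 59² (a=31, b=59)

Factorization: 4442 = 2 × 2221
By Fermat: n is sum of two squares iff every prime p ≡ 3 (mod 4) appears to even power.
All primes ≡ 3 (mod 4) appear to even power.
Search a = 0, 1, 2, … for 4442 - a² a perfect square: first hit at a = 31: 4442 - 961 = 3481 = 59².
4442 = 31² + 59² = 961 + 3481 ✓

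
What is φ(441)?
252

441 = 3^2 × 7^2
φ(n) = n × ∏(1 - 1/p) for each prime p dividing n
φ(441) = 441 × (1 - 1/3) × (1 - 1/7) = 252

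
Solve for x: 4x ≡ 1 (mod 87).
22

gcd(4, 87) = 1, so the inverse exists.
Extended Euclidean algorithm on (87, 4):
87 = 21 × 4 + 3  ⟹  3 = (1)·87 + (-21)·4
4 = 1 × 3 + 1  ⟹  1 = (-1)·87 + (22)·4
So (22)·4 ≡ 1 (mod 87), i.e. 4^(-1) ≡ 22 (mod 87).
Check: 4 × 22 = 88 ≡ 1 (mod 87)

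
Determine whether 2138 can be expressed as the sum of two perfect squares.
17² + 43² (a=17, b=43)

Factorization: 2138 = 2 × 1069
By Fermat: n is sum of two squares iff every prime p ≡ 3 (mod 4) appears to even power.
All primes ≡ 3 (mod 4) appear to even power.
Search a = 0, 1, 2, … for 2138 - a² a perfect square: first hit at a = 17: 2138 - 289 = 1849 = 43².
2138 = 17² + 43² = 289 + 1849 ✓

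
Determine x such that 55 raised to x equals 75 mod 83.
70

Baby-step giant-step with step n = ⌈√83⌉ = 10.
Baby steps 55^j mod 83 (j:value) for j=0..9: 0:1, 1:55, 2:37, 3:43, 4:41, 5:14, 6:23, 7:20, 8:21, 9:76.
Giant-step multiplier: 55^(-10) ≡ 55^(82-10) = 55^72 ≡ 36 (mod 83).
Giant steps γ_i = 75·36^i mod 83: γ_0=75, γ_1=44, γ_2=7, γ_3=3, γ_4=25, γ_5=70, γ_6=30, γ_7=1 (in table at j=0).
x = i·n + j = 7·10 + 0 = 70.
Check: 55^70 ≡ 75 (mod 83).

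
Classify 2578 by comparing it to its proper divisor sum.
deficient

Proper divisors of 2578: sum = 1 + 2 + 1289 = 1292
Since 1292 < 2578, 2578 is deficient.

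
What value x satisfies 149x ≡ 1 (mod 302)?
75

gcd(149, 302) = 1, so the inverse exists.
Extended Euclidean algorithm on (302, 149):
302 = 2 × 149 + 4  ⟹  4 = (1)·302 + (-2)·149
149 = 37 × 4 + 1  ⟹  1 = (-37)·302 + (75)·149
So (75)·149 ≡ 1 (mod 302), i.e. 149^(-1) ≡ 75 (mod 302).
Check: 149 × 75 = 11175 ≡ 1 (mod 302)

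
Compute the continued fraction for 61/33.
[1; 1, 5, 1, 1, 2]

Euclidean algorithm steps:
61 = 1 × 33 + 28
33 = 1 × 28 + 5
28 = 5 × 5 + 3
5 = 1 × 3 + 2
3 = 1 × 2 + 1
2 = 2 × 1 + 0
Continued fraction: [1; 1, 5, 1, 1, 2]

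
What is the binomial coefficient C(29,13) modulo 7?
0

Using Lucas' theorem:
Write n=29 and k=13 in base 7:
n in base 7: [4, 1]
k in base 7: [1, 6]
C(29,13) mod 7 = ∏ C(n_i, k_i) mod 7
Digit binomials (mod 7): C(4,1) = 4; C(1,6) = 0 (k_i > n_i)
Product: 4 × 0 = 0 ≡ 0 (mod 7)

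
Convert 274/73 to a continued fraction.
[3; 1, 3, 18]

Euclidean algorithm steps:
274 = 3 × 73 + 55
73 = 1 × 55 + 18
55 = 3 × 18 + 1
18 = 18 × 1 + 0
Continued fraction: [3; 1, 3, 18]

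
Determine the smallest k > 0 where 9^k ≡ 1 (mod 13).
3

13 is prime, so ord(9) divides φ(13) = 12.
Divisors of 12: 1, 2, 3, 4, 6, 12.
Repeated squaring: 9^1 ≡ 9, 9^2 ≡ 3, 9^4 ≡ 9, 9^8 ≡ 3 (mod 13).
Test 9^d mod 13 for each divisor d in increasing order:
9^1 ≡ 9
9^2 ≡ 3
9^3 = 9^2·9^1 ≡ 1  ← first divisor giving 1
The order is 3.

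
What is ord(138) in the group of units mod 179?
89

179 is prime, so ord(138) divides φ(179) = 178.
Divisors of 178: 1, 2, 89, 178.
Repeated squaring: 138^1 ≡ 138, 138^2 ≡ 70, 138^4 ≡ 67, 138^8 ≡ 14, 138^16 ≡ 17, 138^32 ≡ 110, 138^64 ≡ 107, 138^128 ≡ 172 (mod 179).
Test 138^d mod 179 for each divisor d in increasing order:
138^1 ≡ 138
138^2 ≡ 70
138^89 = 138^64·138^16·138^8·138^1 ≡ 1  ← first divisor giving 1
The order is 89.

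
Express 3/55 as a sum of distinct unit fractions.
1/19 + 1/523 + 1/546535

Greedy algorithm:
3/55: ceiling(55/3) = 19, use 1/19
2/1045: ceiling(1045/2) = 523, use 1/523
1/546535: ceiling(546535/1) = 546535, use 1/546535
Result: 3/55 = 1/19 + 1/523 + 1/546535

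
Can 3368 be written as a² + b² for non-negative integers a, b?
2² + 58² (a=2, b=58)

Factorization: 3368 = 2^3 × 421
By Fermat: n is sum of two squares iff every prime p ≡ 3 (mod 4) appears to even power.
All primes ≡ 3 (mod 4) appear to even power.
Search a = 0, 1, 2, … for 3368 - a² a perfect square: first hit at a = 2: 3368 - 4 = 3364 = 58².
3368 = 2² + 58² = 4 + 3364 ✓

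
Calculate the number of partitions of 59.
831820

p(n) counts ways to write n as a sum of positive integers (order ignored).
Euler's pentagonal recurrence: p(k) = p(k-1) + p(k-2) - p(k-5) - p(k-7) + p(k-12) + p(k-15) - ... (offsets j(3j∓1)/2, signs ++--, p(0)=1, p(<0)=0).
DP table for k = 0..58: p(0)=1, p(1)=1, p(2)=2, p(3)=3, p(4)=5, p(5)=7, p(6)=11, p(7)=15, p(8)=22, p(9)=30, p(10)=42, p(11)=56, p(12)=77, p(13)=101, p(14)=135, p(15)=176, p(16)=231, p(17)=297, p(18)=385, p(19)=490, p(20)=627, p(21)=792, p(22)=1002, p(23)=1255, p(24)=1575, p(25)=1958, p(26)=2436, p(27)=3010, p(28)=3718, p(29)=4565, p(30)=5604, p(31)=6842, p(32)=8349, p(33)=10143, p(34)=12310, p(35)=14883, p(36)=17977, p(37)=21637, p(38)=26015, p(39)=31185, p(40)=37338, p(41)=44583, p(42)=53174, p(43)=63261, p(44)=75175, p(45)=89134, p(46)=105558, p(47)=124754, p(48)=147273, p(49)=173525, p(50)=204226, p(51)=239943, p(52)=281589, p(53)=329931, p(54)=386155, p(55)=451276, p(56)=526823, p(57)=614154, p(58)=715220.
Final step: p(59) = p(58) + p(57) - p(54) - p(52) + p(47) + p(44) - p(37) - p(33) + p(24) + p(19) - p(8) - p(2)
= 715220 + 614154 - 386155 - 281589 + 124754 + 75175 - 21637 - 10143 + 1575 + 490 - 22 - 2
= 831820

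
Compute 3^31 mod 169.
107

Repeated squaring. Binary of 31 = 11111.
3^1 ≡ 3 (mod 169); 3^2 ≡ 9 (mod 169); 3^4 ≡ 81 (mod 169); 3^8 ≡ 139 (mod 169); 3^16 ≡ 55 (mod 169)
3^31 = 3^1 × 3^2 × 3^4 × 3^8 × 3^16 ≡ 107 (mod 169)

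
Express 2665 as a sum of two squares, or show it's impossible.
8² + 51² (a=8, b=51)

Factorization: 2665 = 5 × 13 × 41
By Fermat: n is sum of two squares iff every prime p ≡ 3 (mod 4) appears to even power.
All primes ≡ 3 (mod 4) appear to even power.
Search a = 0, 1, 2, … for 2665 - a² a perfect square: first hit at a = 8: 2665 - 64 = 2601 = 51².
2665 = 8² + 51² = 64 + 2601 ✓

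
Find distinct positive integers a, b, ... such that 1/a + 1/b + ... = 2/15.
1/8 + 1/120

Greedy algorithm:
2/15: ceiling(15/2) = 8, use 1/8
1/120: ceiling(120/1) = 120, use 1/120
Result: 2/15 = 1/8 + 1/120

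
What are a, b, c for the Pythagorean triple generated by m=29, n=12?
(697, 696, 985)

Euclid's formula: a = m² - n², b = 2mn, c = m² + n²
m = 29, n = 12
a = 29² - 12² = 841 - 144 = 697
b = 2 × 29 × 12 = 696
c = 29² + 12² = 841 + 144 = 985
Verification: 697² + 696² = 485809 + 484416 = 970225 = 985² ✓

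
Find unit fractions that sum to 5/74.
1/15 + 1/1110

Greedy algorithm:
5/74: ceiling(74/5) = 15, use 1/15
1/1110: ceiling(1110/1) = 1110, use 1/1110
Result: 5/74 = 1/15 + 1/1110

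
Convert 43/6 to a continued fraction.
[7; 6]

Euclidean algorithm steps:
43 = 7 × 6 + 1
6 = 6 × 1 + 0
Continued fraction: [7; 6]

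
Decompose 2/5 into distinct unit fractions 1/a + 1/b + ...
1/3 + 1/15

Greedy algorithm:
2/5: ceiling(5/2) = 3, use 1/3
1/15: ceiling(15/1) = 15, use 1/15
Result: 2/5 = 1/3 + 1/15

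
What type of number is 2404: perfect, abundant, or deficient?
deficient

Proper divisors of 2404: sum = 1 + 2 + 4 + 601 + 1202 = 1810
Since 1810 < 2404, 2404 is deficient.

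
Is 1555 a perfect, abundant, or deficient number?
deficient

Proper divisors of 1555: sum = 1 + 5 + 311 = 317
Since 317 < 1555, 1555 is deficient.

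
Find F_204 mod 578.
332

Matrix identity: Q^n = [[F_(n+1), F_n], [F_n, F_(n-1)]] with Q = [[1,1],[1,0]].
n = 204 = 11001100₂. Square-and-multiply, entries mod 578:
Q^1 = [[1,1],[1,0]]
Q^3 = (Q^1)²·Q = [[3,2],[2,1]]
Q^6 = (Q^3)² = [[13,8],[8,5]]
Q^12 = (Q^6)² = [[233,144],[144,89]]
Q^25 = (Q^12)²·Q = [[13,463],[463,128]]
Q^51 = (Q^25)²·Q = [[69,100],[100,547]]
Q^102 = (Q^51)² = [[311,332],[332,557]]
Q^204 = (Q^102)² = [[21,332],[332,267]]
F_204 mod 578 = Q^204[0][1] = 332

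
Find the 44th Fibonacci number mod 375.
108

Matrix identity: Q^n = [[F_(n+1), F_n], [F_n, F_(n-1)]] with Q = [[1,1],[1,0]].
n = 44 = 101100₂. Square-and-multiply, entries mod 375:
Q^1 = [[1,1],[1,0]]
Q^2 = (Q^1)² = [[2,1],[1,1]]
Q^5 = (Q^2)²·Q = [[8,5],[5,3]]
Q^11 = (Q^5)²·Q = [[144,89],[89,55]]
Q^22 = (Q^11)² = [[157,86],[86,71]]
Q^44 = (Q^22)² = [[170,108],[108,62]]
F_44 mod 375 = Q^44[0][1] = 108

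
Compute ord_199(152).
198

199 is prime, so ord(152) divides φ(199) = 198.
Divisors of 198: 1, 2, 3, 6, 9, 11, 18, 22, 33, 66, 99, 198.
Repeated squaring: 152^1 ≡ 152, 152^2 ≡ 20, 152^4 ≡ 2, 152^8 ≡ 4, 152^16 ≡ 16, 152^32 ≡ 57, 152^64 ≡ 65, 152^128 ≡ 46 (mod 199).
Test 152^d mod 199 for each divisor d in increasing order:
152^1 ≡ 152
152^2 ≡ 20
152^3 = 152^2·152^1 ≡ 55
152^6 = 152^4·152^2 ≡ 40
152^9 = 152^8·152^1 ≡ 11
152^11 = 152^8·152^2·152^1 ≡ 21
152^18 = 152^16·152^2 ≡ 121
152^22 = 152^16·152^4·152^2 ≡ 43
152^33 = 152^32·152^1 ≡ 107
152^66 = 152^64·152^2 ≡ 106
152^99 = 152^64·152^32·152^2·152^1 ≡ 198
152^198 = 152^128·152^64·152^4·152^2 ≡ 1  ← first divisor giving 1
The order is 198.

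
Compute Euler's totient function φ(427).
360

427 = 7 × 61
φ(n) = n × ∏(1 - 1/p) for each prime p dividing n
φ(427) = 427 × (1 - 1/7) × (1 - 1/61) = 360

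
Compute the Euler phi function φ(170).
64

170 = 2 × 5 × 17
φ(n) = n × ∏(1 - 1/p) for each prime p dividing n
φ(170) = 170 × (1 - 1/2) × (1 - 1/5) × (1 - 1/17) = 64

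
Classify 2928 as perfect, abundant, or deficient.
abundant

Proper divisors of 2928: sum = 1 + 2 + 3 + 4 + 6 + 8 + 12 + 16 + ... + 488 + 732 + 976 + 1464 (19 divisors) = 4760
Since 4760 > 2928, 2928 is abundant.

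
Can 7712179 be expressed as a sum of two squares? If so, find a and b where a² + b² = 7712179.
Not possible

Factorization: 7712179 = 43^3 × 97
By Fermat: n is sum of two squares iff every prime p ≡ 3 (mod 4) appears to even power.
Prime(s) ≡ 3 (mod 4) with odd exponent: [(43, 3)]
Therefore 7712179 cannot be expressed as a² + b².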